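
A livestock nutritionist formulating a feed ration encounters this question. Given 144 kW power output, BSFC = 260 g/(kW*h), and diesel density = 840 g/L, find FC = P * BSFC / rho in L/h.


FC = P * BSFC / rho_fuel
   = 144 * 260 / 840
   = 37440 / 840
   = 44.57 L/h


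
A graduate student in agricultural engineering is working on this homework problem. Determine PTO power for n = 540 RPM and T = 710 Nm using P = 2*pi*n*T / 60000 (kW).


P = 2*pi*n*T / 60000
  = 2*pi * 540 * 710 / 60000
  = 2408973.25 / 60000
  = 40.15 kW


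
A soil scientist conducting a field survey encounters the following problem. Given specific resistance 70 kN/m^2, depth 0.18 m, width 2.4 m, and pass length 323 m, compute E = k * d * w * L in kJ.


E = k * d * w * L
  = 70 * 0.18 * 2.4 * 323
  = 9767.52 kJ


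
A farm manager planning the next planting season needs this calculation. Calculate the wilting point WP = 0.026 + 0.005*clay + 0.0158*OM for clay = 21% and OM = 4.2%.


WP = 0.026 + 0.005*21 + 0.0158*4.2
   = 0.026 + 0.1050 + 0.0664
   = 0.1974


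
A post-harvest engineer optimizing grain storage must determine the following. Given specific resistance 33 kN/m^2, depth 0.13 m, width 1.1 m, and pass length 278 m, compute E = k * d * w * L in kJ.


E = k * d * w * L
  = 33 * 0.13 * 1.1 * 278
  = 1311.88 kJ


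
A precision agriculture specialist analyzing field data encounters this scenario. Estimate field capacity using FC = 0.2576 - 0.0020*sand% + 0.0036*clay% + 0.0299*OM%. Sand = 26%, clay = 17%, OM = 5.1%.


FC = 0.2576 - 0.0020*26 + 0.0036*17 + 0.0299*5.1
   = 0.2576 - 0.0520 + 0.0612 + 0.1525
   = 0.4193


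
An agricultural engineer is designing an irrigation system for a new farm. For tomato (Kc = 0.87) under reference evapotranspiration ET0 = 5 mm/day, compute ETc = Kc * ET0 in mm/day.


ETc = Kc * ET0
    = 0.87 * 5
    = 4.35 mm/day


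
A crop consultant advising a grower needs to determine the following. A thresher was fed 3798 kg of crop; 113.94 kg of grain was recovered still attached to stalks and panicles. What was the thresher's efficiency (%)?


eta = (total - unthreshed) / total * 100
    = (3798 - 113.94) / 3798 * 100
    = 3684.06 / 3798 * 100
    = 97%


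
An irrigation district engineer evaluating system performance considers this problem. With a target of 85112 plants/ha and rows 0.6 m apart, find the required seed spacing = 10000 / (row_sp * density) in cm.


spacing = 10000 / (row_sp * density)
        = 10000 / (0.6 * 85112)
        = 10000 / 51067.20
        = 0.19582 m = 19.58 cm


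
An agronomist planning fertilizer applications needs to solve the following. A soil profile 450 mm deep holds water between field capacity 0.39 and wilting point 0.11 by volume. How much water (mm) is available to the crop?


AW = (FC - WP) * D
   = (0.39 - 0.11) * 450
   = 0.28 * 450
   = 126 mm


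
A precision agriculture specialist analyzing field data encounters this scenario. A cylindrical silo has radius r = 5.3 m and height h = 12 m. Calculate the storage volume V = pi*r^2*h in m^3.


V = pi * r^2 * h
  = pi * 5.3^2 * 12
  = pi * 28.09 * 12
  = 1058.97 m^3


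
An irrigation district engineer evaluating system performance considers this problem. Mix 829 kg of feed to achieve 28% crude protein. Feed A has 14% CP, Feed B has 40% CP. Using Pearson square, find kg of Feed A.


parts_A = CP_b - target = 40 - 28 = 12
parts_B = target - CP_a = 28 - 14 = 14
total_parts = 12 + 14 = 26
Feed A = 829 * 12 / 26 = 382.62 kg
Feed B = 829 * 14 / 26 = 446.38 kg

382.62 kg


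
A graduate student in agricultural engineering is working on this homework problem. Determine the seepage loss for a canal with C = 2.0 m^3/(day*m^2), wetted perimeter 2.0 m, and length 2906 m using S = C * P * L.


S = C * P * L
  = 2.0 * 2.0 * 2906
  = 11624 m^3/day


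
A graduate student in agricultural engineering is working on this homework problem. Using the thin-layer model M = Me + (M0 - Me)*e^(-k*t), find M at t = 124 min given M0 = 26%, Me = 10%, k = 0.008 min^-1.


M = Me + (M0 - Me) * e^(-k*t)
  = 10 + (26 - 10) * e^(-0.008*124)
  = 10 + 16 * e^(-0.992)
  = 10 + 16 * 0.37083
  = 10 + 5.9333
  = 15.93%


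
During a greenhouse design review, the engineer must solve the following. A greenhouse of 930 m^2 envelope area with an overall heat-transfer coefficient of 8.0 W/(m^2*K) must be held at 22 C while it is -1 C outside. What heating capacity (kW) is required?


dT = 22 - (-1) = 23 K
Q = U * A * dT
  = 8.0 * 930 * 23
  = 171120 W = 171.12 kW


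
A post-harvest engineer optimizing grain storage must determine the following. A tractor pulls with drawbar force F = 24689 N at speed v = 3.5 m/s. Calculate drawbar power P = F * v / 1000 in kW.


P = F * v / 1000
  = 24689 * 3.5 / 1000
  = 86411.50 / 1000
  = 86.41 kW


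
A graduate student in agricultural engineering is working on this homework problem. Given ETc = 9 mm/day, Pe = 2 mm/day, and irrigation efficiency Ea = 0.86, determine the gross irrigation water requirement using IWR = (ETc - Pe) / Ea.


IWR = (ETc - Pe) / Ea
    = (9 - 2) / 0.86
    = 7 / 0.86
    = 8.14 mm/day


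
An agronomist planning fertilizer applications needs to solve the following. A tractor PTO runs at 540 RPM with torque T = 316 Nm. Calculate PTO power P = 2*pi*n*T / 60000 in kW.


P = 2*pi*n*T / 60000
  = 2*pi * 540 * 316 / 60000
  = 1072162.74 / 60000
  = 17.87 kW


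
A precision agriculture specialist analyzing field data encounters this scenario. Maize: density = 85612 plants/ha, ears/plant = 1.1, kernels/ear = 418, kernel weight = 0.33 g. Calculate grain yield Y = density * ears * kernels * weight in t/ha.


Y = density * ears * kernels * kw
  = 85612 * 1.1 * 418 * 0.33 g/ha
  = 12990251.21 g/ha
  = 12990.25 kg/ha = 12.99 t/ha


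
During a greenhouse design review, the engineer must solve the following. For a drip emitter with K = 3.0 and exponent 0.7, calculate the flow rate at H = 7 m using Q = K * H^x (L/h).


Q = K * H^x
  = 3.0 * 7^0.7
  = 3.0 * 3.9045
  = 11.71 L/h


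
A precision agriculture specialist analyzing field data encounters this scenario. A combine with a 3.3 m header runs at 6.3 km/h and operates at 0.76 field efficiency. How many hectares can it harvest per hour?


C = w * v * eta_f / 10
  = 3.3 * 6.3 * 0.76 / 10
  = 15.80 / 10
  = 1.58 ha/h


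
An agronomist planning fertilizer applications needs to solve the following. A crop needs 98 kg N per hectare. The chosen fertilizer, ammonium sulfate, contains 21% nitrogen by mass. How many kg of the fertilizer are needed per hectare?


Rate = N_required / (N_content / 100)
     = 98 / (21 / 100)
     = 98 / 0.21
     = 466.67 kg/ha


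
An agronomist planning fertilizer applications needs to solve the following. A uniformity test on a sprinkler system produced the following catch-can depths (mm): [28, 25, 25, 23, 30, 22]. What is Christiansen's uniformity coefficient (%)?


xbar = 153 / 6 = 25.500
sum|xi - xbar| = 14
CU = 100 * (1 - 14 / (6 * 25.500))
   = 100 * (1 - 0.0915)
   = 90.85%


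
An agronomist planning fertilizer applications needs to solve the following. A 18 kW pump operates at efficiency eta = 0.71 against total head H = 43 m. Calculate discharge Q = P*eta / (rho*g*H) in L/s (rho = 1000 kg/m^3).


Q = (P * 1000 * eta) / (rho * g * H)
  = (18 * 1000 * 0.71) / (1000 * 9.81 * 43)
  = 12780 / 421830
  = 0.03030 m^3/s = 30.30 L/s


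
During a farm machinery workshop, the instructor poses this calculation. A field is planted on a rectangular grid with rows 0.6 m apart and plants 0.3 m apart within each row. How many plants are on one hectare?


D = 10000 / (row_sp * plant_sp)
  = 10000 / (0.6 * 0.3)
  = 10000 / 0.1800
  = 55555.56 plants/ha


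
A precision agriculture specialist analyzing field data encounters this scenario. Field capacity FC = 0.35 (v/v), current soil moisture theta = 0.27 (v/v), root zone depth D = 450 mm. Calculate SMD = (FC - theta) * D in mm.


SMD = (FC - theta) * D
    = (0.35 - 0.27) * 450
    = 0.080 * 450
    = 36 mm


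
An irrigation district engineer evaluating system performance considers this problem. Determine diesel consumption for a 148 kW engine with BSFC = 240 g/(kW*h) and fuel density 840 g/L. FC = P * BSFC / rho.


FC = P * BSFC / rho_fuel
   = 148 * 240 / 840
   = 35520 / 840
   = 42.29 L/h


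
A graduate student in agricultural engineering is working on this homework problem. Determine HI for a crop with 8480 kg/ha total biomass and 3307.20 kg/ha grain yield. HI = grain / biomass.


HI = grain_yield / biomass
   = 3307.20 / 8480
   = 0.39


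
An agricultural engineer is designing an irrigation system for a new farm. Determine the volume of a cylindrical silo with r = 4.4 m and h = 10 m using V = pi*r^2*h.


V = pi * r^2 * h
  = pi * 4.4^2 * 10
  = pi * 19.36 * 10
  = 608.21 m^3


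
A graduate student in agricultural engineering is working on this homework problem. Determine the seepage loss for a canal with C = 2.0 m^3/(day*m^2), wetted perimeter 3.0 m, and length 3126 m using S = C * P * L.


S = C * P * L
  = 2.0 * 3.0 * 3126
  = 18756 m^3/day


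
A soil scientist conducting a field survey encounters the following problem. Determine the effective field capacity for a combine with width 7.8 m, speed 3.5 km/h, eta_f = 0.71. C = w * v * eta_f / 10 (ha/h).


C = w * v * eta_f / 10
  = 7.8 * 3.5 * 0.71 / 10
  = 19.38 / 10
  = 1.94 ha/h


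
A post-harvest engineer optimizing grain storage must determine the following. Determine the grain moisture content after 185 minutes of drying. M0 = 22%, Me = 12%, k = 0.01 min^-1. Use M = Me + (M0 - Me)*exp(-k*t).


M = Me + (M0 - Me) * e^(-k*t)
  = 12 + (22 - 12) * e^(-0.01*185)
  = 12 + 10 * e^(-1.850)
  = 12 + 10 * 0.15724
  = 12 + 1.5724
  = 13.57%


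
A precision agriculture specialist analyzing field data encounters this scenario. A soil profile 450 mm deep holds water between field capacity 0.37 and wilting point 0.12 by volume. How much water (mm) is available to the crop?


AW = (FC - WP) * D
   = (0.37 - 0.12) * 450
   = 0.25 * 450
   = 112.50 mm


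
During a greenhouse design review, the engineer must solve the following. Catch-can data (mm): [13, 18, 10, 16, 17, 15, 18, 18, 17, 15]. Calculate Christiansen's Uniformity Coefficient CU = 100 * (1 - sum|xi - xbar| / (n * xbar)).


xbar = 157 / 10 = 15.700
sum|xi - xbar| = 19.600
CU = 100 * (1 - 19.600 / (10 * 15.700))
   = 100 * (1 - 0.1248)
   = 87.52%


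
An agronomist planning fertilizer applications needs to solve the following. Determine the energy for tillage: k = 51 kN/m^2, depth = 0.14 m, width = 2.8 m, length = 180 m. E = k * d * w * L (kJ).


E = k * d * w * L
  = 51 * 0.14 * 2.8 * 180
  = 3598.56 kJ


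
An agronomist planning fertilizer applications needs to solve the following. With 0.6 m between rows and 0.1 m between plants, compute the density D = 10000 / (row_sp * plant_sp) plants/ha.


D = 10000 / (row_sp * plant_sp)
  = 10000 / (0.6 * 0.1)
  = 10000 / 0.0600
  = 166666.67 plants/ha


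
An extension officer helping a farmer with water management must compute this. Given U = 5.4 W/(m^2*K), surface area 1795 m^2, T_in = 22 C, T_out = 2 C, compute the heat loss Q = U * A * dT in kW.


dT = 22 - (2) = 20 K
Q = U * A * dT
  = 5.4 * 1795 * 20
  = 193860 W = 193.86 kW


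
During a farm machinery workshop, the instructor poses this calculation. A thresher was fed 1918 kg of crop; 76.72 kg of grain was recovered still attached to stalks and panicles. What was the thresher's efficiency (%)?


eta = (total - unthreshed) / total * 100
    = (1918 - 76.72) / 1918 * 100
    = 1841.28 / 1918 * 100
    = 96%


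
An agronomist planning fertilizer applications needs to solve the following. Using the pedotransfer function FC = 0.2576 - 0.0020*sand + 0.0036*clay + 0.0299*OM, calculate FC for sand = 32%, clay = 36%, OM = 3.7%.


FC = 0.2576 - 0.0020*32 + 0.0036*36 + 0.0299*3.7
   = 0.2576 - 0.0640 + 0.1296 + 0.1106
   = 0.4338


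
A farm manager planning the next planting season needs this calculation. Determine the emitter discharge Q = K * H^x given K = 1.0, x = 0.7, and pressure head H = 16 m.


Q = K * H^x
  = 1.0 * 16^0.7
  = 1.0 * 6.9644
  = 6.96 L/h


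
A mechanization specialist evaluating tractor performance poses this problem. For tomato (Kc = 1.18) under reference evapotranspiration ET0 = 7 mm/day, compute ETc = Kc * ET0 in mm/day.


ETc = Kc * ET0
    = 1.18 * 7
    = 8.26 mm/day


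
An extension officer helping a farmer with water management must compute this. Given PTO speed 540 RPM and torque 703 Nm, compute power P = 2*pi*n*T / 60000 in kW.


P = 2*pi*n*T / 60000
  = 2*pi * 540 * 703 / 60000
  = 2385222.81 / 60000
  = 39.75 kW


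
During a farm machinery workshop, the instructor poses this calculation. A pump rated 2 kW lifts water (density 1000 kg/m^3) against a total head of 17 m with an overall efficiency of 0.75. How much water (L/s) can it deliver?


Q = (P * 1000 * eta) / (rho * g * H)
  = (2 * 1000 * 0.75) / (1000 * 9.81 * 17)
  = 1500 / 166770
  = 0.00899 m^3/s = 8.99 L/s


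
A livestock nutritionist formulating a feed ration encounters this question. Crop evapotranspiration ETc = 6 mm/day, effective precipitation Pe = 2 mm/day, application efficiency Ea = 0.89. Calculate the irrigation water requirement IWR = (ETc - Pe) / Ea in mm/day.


IWR = (ETc - Pe) / Ea
    = (6 - 2) / 0.89
    = 4 / 0.89
    = 4.49 mm/day


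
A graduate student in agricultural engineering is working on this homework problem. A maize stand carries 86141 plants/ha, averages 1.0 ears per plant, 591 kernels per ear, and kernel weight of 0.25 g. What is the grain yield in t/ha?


Y = density * ears * kernels * kw
  = 86141 * 1.0 * 591 * 0.25 g/ha
  = 12727332.75 g/ha
  = 12727.33 kg/ha = 12.73 t/ha


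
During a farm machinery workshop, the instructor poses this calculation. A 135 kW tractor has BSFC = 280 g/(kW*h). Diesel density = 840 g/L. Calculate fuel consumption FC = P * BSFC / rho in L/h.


FC = P * BSFC / rho_fuel
   = 135 * 280 / 840
   = 37800 / 840
   = 45 L/h


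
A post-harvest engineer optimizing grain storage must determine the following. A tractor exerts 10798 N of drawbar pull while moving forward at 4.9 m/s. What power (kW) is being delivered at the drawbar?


P = F * v / 1000
  = 10798 * 4.9 / 1000
  = 52910.20 / 1000
  = 52.91 kW


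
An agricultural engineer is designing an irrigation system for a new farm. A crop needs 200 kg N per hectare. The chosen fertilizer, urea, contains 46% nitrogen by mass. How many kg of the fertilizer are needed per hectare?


Rate = N_required / (N_content / 100)
     = 200 / (46 / 100)
     = 200 / 0.46
     = 434.78 kg/ha


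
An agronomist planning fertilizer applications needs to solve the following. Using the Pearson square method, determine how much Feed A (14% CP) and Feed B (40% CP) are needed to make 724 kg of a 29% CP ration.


parts_A = CP_b - target = 40 - 29 = 11
parts_B = target - CP_a = 29 - 14 = 15
total_parts = 11 + 15 = 26
Feed A = 724 * 11 / 26 = 306.31 kg
Feed B = 724 * 15 / 26 = 417.69 kg

306.31 kg


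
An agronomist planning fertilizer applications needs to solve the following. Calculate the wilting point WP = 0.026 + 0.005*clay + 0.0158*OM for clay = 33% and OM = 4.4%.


WP = 0.026 + 0.005*33 + 0.0158*4.4
   = 0.026 + 0.1650 + 0.0695
   = 0.2605


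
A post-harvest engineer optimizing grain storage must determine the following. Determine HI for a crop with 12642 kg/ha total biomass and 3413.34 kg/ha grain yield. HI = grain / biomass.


HI = grain_yield / biomass
   = 3413.34 / 12642
   = 0.27


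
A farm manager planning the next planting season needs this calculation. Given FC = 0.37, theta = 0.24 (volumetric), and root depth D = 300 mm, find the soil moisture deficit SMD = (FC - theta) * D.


SMD = (FC - theta) * D
    = (0.37 - 0.24) * 300
    = 0.130 * 300
    = 39 mm


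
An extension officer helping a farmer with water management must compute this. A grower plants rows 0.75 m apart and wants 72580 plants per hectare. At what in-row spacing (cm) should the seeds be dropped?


spacing = 10000 / (row_sp * density)
        = 10000 / (0.75 * 72580)
        = 10000 / 54435
        = 0.18371 m = 18.37 cm


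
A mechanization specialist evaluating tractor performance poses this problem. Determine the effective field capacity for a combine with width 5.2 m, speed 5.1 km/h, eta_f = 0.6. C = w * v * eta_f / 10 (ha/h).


C = w * v * eta_f / 10
  = 5.2 * 5.1 * 0.6 / 10
  = 15.91 / 10
  = 1.59 ha/h


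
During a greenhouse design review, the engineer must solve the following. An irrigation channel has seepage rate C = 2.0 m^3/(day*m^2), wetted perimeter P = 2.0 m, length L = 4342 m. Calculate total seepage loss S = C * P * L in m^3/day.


S = C * P * L
  = 2.0 * 2.0 * 4342
  = 17368 m^3/day


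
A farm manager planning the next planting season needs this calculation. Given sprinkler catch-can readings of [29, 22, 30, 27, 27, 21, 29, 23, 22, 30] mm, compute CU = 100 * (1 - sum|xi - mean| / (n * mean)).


xbar = 260 / 10 = 26
sum|xi - xbar| = 32
CU = 100 * (1 - 32 / (10 * 26))
   = 100 * (1 - 0.1231)
   = 87.69%


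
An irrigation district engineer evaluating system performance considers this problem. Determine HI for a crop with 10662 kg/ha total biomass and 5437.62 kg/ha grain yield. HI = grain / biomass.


HI = grain_yield / biomass
   = 5437.62 / 10662
   = 0.51


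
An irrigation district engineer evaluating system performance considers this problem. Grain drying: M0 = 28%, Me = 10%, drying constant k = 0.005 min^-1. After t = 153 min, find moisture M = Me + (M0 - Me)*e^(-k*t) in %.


M = Me + (M0 - Me) * e^(-k*t)
  = 10 + (28 - 10) * e^(-0.005*153)
  = 10 + 18 * e^(-0.765)
  = 10 + 18 * 0.46533
  = 10 + 8.3760
  = 18.38%


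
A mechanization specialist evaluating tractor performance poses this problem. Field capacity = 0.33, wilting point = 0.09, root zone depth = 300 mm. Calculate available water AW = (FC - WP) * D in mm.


AW = (FC - WP) * D
   = (0.33 - 0.09) * 300
   = 0.24 * 300
   = 72 mm


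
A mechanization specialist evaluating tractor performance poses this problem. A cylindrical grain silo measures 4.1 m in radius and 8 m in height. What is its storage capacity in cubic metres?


V = pi * r^2 * h
  = pi * 4.1^2 * 8
  = pi * 16.81 * 8
  = 422.48 m^3


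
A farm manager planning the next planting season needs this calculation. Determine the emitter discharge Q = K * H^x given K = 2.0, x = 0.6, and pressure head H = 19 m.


Q = K * H^x
  = 2.0 * 19^0.6
  = 2.0 * 5.8513
  = 11.70 L/h


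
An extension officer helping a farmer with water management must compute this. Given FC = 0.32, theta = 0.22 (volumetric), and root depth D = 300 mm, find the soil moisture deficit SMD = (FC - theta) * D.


SMD = (FC - theta) * D
    = (0.32 - 0.22) * 300
    = 0.100 * 300
    = 30 mm


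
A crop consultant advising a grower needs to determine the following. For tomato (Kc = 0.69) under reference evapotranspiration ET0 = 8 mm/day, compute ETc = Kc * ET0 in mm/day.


ETc = Kc * ET0
    = 0.69 * 8
    = 5.52 mm/day


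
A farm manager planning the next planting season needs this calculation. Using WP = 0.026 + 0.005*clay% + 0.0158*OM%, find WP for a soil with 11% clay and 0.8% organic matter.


WP = 0.026 + 0.005*11 + 0.0158*0.8
   = 0.026 + 0.0550 + 0.0126
   = 0.0936


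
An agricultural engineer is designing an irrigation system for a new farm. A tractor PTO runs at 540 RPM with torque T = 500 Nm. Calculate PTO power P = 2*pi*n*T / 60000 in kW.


P = 2*pi*n*T / 60000
  = 2*pi * 540 * 500 / 60000
  = 1696460.03 / 60000
  = 28.27 kW


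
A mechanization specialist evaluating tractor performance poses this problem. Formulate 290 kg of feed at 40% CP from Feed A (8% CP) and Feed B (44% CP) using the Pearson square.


parts_A = CP_b - target = 44 - 40 = 4
parts_B = target - CP_a = 40 - 8 = 32
total_parts = 4 + 32 = 36
Feed A = 290 * 4 / 36 = 32.22 kg
Feed B = 290 * 32 / 36 = 257.78 kg

32.22 kg


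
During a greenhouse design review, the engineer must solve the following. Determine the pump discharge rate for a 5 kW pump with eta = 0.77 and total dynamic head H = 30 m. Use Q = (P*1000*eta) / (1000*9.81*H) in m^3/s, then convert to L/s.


Q = (P * 1000 * eta) / (rho * g * H)
  = (5 * 1000 * 0.77) / (1000 * 9.81 * 30)
  = 3850 / 294300
  = 0.01308 m^3/s = 13.08 L/s


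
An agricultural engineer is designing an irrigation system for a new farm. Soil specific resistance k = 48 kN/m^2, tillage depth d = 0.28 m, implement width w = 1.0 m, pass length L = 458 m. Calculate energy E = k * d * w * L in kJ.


E = k * d * w * L
  = 48 * 0.28 * 1.0 * 458
  = 6155.52 kJ


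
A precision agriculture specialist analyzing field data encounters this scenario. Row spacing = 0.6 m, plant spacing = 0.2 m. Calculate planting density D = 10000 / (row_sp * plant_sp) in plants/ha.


D = 10000 / (row_sp * plant_sp)
  = 10000 / (0.6 * 0.2)
  = 10000 / 0.1200
  = 83333.33 plants/ha


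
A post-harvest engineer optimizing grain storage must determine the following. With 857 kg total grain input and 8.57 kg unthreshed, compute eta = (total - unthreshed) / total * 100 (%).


eta = (total - unthreshed) / total * 100
    = (857 - 8.57) / 857 * 100
    = 848.43 / 857 * 100
    = 99%


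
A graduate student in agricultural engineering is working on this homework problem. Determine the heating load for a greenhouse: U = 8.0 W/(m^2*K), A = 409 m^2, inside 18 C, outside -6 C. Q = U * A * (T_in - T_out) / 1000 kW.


dT = 18 - (-6) = 24 K
Q = U * A * dT
  = 8.0 * 409 * 24
  = 78528 W = 78.53 kW


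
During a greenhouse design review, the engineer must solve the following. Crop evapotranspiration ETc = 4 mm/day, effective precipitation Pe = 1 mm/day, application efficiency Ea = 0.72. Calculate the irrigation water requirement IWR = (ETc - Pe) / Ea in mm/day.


IWR = (ETc - Pe) / Ea
    = (4 - 1) / 0.72
    = 3 / 0.72
    = 4.17 mm/day


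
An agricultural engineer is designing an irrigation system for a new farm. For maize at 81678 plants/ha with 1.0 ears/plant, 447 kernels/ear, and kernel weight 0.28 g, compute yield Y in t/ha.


Y = density * ears * kernels * kw
  = 81678 * 1.0 * 447 * 0.28 g/ha
  = 10222818.48 g/ha
  = 10222.82 kg/ha = 10.22 t/ha


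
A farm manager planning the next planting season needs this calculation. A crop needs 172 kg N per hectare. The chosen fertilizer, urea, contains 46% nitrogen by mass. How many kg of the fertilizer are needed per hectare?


Rate = N_required / (N_content / 100)
     = 172 / (46 / 100)
     = 172 / 0.46
     = 373.91 kg/ha


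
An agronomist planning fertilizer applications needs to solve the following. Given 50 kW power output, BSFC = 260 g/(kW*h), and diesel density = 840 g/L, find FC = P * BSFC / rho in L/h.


FC = P * BSFC / rho_fuel
   = 50 * 260 / 840
   = 13000 / 840
   = 15.48 L/h


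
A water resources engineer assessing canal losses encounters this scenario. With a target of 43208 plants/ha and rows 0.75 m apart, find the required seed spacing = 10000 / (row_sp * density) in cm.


spacing = 10000 / (row_sp * density)
        = 10000 / (0.75 * 43208)
        = 10000 / 32406
        = 0.30858 m = 30.86 cm


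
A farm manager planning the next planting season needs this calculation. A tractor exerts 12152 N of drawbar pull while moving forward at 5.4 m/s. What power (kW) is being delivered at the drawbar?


P = F * v / 1000
  = 12152 * 5.4 / 1000
  = 65620.80 / 1000
  = 65.62 kW


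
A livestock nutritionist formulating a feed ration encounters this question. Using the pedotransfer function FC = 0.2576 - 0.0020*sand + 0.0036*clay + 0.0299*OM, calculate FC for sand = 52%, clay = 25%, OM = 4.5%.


FC = 0.2576 - 0.0020*52 + 0.0036*25 + 0.0299*4.5
   = 0.2576 - 0.1040 + 0.0900 + 0.1346
   = 0.3782


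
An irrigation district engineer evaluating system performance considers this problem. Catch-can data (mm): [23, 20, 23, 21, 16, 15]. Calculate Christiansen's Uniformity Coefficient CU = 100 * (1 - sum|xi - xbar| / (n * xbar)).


xbar = 118 / 6 = 19.667
sum|xi - xbar| = 16.667
CU = 100 * (1 - 16.667 / (6 * 19.667))
   = 100 * (1 - 0.1412)
   = 85.88%


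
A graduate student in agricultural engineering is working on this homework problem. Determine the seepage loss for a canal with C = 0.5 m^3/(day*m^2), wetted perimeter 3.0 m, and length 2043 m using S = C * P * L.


S = C * P * L
  = 0.5 * 3.0 * 2043
  = 3064.50 m^3/day


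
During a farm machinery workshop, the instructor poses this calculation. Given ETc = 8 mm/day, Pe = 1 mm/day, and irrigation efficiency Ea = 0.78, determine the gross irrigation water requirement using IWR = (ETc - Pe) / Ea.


IWR = (ETc - Pe) / Ea
    = (8 - 1) / 0.78
    = 7 / 0.78
    = 8.97 mm/day


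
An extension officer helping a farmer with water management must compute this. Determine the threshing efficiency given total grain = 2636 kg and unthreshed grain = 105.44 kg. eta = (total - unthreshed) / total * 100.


eta = (total - unthreshed) / total * 100
    = (2636 - 105.44) / 2636 * 100
    = 2530.56 / 2636 * 100
    = 96%


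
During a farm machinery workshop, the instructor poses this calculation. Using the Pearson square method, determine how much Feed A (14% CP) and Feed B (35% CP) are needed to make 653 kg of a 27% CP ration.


parts_A = CP_b - target = 35 - 27 = 8
parts_B = target - CP_a = 27 - 14 = 13
total_parts = 8 + 13 = 21
Feed A = 653 * 8 / 21 = 248.76 kg
Feed B = 653 * 13 / 21 = 404.24 kg

248.76 kg


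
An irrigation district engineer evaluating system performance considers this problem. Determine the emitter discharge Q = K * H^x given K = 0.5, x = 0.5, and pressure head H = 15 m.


Q = K * H^x
  = 0.5 * 15^0.5
  = 0.5 * 3.8730
  = 1.94 L/h


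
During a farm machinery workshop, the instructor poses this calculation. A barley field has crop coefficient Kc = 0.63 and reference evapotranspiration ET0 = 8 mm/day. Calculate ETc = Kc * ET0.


ETc = Kc * ET0
    = 0.63 * 8
    = 5.04 mm/day


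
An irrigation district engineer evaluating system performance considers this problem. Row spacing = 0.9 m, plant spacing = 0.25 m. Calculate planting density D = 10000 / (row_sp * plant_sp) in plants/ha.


D = 10000 / (row_sp * plant_sp)
  = 10000 / (0.9 * 0.25)
  = 10000 / 0.2250
  = 44444.44 plants/ha


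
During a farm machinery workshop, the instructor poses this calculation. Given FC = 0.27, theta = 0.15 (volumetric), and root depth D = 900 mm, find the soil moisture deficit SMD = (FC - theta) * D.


SMD = (FC - theta) * D
    = (0.27 - 0.15) * 900
    = 0.120 * 900
    = 108 mm


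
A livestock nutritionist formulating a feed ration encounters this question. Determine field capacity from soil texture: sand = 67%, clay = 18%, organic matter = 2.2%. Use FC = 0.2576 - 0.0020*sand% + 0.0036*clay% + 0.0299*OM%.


FC = 0.2576 - 0.0020*67 + 0.0036*18 + 0.0299*2.2
   = 0.2576 - 0.1340 + 0.0648 + 0.0658
   = 0.2542


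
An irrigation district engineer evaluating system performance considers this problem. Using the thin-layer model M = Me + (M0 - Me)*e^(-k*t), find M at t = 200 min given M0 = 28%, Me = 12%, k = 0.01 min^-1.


M = Me + (M0 - Me) * e^(-k*t)
  = 12 + (28 - 12) * e^(-0.01*200)
  = 12 + 16 * e^(-2)
  = 12 + 16 * 0.13534
  = 12 + 2.1654
  = 14.17%


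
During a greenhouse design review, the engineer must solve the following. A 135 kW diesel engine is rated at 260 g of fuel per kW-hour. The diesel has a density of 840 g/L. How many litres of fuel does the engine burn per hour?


FC = P * BSFC / rho_fuel
   = 135 * 260 / 840
   = 35100 / 840
   = 41.79 L/h


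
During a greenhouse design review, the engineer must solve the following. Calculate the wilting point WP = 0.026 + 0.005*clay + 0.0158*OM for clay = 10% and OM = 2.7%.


WP = 0.026 + 0.005*10 + 0.0158*2.7
   = 0.026 + 0.0500 + 0.0427
   = 0.1187


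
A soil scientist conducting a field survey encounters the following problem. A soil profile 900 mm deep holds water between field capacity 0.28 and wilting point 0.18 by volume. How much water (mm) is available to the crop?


AW = (FC - WP) * D
   = (0.28 - 0.18) * 900
   = 0.10 * 900
   = 90 mm


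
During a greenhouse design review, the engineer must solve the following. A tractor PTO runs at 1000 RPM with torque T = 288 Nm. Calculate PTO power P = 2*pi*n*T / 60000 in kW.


P = 2*pi*n*T / 60000
  = 2*pi * 1000 * 288 / 60000
  = 1809557.37 / 60000
  = 30.16 kW


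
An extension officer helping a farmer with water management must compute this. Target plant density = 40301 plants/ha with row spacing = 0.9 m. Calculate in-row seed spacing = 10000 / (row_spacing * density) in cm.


spacing = 10000 / (row_sp * density)
        = 10000 / (0.9 * 40301)
        = 10000 / 36270.90
        = 0.27570 m = 27.57 cm


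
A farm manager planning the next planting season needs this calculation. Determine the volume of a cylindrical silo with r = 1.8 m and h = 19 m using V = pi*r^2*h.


V = pi * r^2 * h
  = pi * 1.8^2 * 19
  = pi * 3.24 * 19
  = 193.40 m^3


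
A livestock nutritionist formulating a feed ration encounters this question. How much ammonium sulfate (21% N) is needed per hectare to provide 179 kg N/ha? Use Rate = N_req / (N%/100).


Rate = N_required / (N_content / 100)
     = 179 / (21 / 100)
     = 179 / 0.21
     = 852.38 kg/ha


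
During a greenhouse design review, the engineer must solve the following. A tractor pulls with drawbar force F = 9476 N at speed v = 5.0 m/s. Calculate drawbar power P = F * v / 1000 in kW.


P = F * v / 1000
  = 9476 * 5.0 / 1000
  = 47380 / 1000
  = 47.38 kW


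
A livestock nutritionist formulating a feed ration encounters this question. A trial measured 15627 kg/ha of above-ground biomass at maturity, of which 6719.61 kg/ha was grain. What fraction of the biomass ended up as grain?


HI = grain_yield / biomass
   = 6719.61 / 15627
   = 0.43


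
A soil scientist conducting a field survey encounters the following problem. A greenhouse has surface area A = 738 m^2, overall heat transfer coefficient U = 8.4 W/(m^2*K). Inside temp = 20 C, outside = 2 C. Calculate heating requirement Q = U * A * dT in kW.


dT = 20 - (2) = 18 K
Q = U * A * dT
  = 8.4 * 738 * 18
  = 111585.60 W = 111.59 kW


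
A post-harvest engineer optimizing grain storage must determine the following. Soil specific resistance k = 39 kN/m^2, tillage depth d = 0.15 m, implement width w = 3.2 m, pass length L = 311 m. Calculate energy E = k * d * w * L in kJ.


E = k * d * w * L
  = 39 * 0.15 * 3.2 * 311
  = 5821.92 kJ


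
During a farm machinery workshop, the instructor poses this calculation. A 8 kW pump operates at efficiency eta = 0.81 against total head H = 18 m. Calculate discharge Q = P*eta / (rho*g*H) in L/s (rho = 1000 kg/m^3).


Q = (P * 1000 * eta) / (rho * g * H)
  = (8 * 1000 * 0.81) / (1000 * 9.81 * 18)
  = 6480 / 176580
  = 0.03670 m^3/s = 36.70 L/s


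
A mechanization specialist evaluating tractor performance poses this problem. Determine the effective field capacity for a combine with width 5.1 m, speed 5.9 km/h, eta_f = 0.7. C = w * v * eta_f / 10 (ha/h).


C = w * v * eta_f / 10
  = 5.1 * 5.9 * 0.7 / 10
  = 21.06 / 10
  = 2.11 ha/h


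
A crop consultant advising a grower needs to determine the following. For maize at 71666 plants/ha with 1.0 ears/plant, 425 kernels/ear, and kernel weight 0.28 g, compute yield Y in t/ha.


Y = density * ears * kernels * kw
  = 71666 * 1.0 * 425 * 0.28 g/ha
  = 8528254 g/ha
  = 8528.25 kg/ha = 8.53 t/ha


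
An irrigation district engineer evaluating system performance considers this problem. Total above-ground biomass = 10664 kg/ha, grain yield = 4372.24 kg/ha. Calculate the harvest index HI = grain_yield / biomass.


HI = grain_yield / biomass
   = 4372.24 / 10664
   = 0.41


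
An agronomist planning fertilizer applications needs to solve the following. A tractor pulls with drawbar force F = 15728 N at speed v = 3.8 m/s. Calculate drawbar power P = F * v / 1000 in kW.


P = F * v / 1000
  = 15728 * 3.8 / 1000
  = 59766.40 / 1000
  = 59.77 kW


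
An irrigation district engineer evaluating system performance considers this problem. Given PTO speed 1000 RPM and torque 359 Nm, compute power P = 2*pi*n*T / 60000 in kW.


P = 2*pi*n*T / 60000
  = 2*pi * 1000 * 359 / 60000
  = 2255663.53 / 60000
  = 37.59 kW


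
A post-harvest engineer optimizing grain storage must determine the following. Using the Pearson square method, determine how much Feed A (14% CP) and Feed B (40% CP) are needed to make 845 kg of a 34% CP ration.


parts_A = CP_b - target = 40 - 34 = 6
parts_B = target - CP_a = 34 - 14 = 20
total_parts = 6 + 20 = 26
Feed A = 845 * 6 / 26 = 195 kg
Feed B = 845 * 20 / 26 = 650 kg

195 kg


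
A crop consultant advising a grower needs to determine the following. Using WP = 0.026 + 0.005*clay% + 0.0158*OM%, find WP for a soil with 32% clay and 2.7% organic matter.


WP = 0.026 + 0.005*32 + 0.0158*2.7
   = 0.026 + 0.1600 + 0.0427
   = 0.2287


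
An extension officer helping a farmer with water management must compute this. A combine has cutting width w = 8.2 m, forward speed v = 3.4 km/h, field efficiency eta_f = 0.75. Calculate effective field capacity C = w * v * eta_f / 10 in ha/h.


C = w * v * eta_f / 10
  = 8.2 * 3.4 * 0.75 / 10
  = 20.91 / 10
  = 2.09 ha/h


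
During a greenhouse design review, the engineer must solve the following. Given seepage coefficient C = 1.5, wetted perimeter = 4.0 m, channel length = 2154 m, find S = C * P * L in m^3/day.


S = C * P * L
  = 1.5 * 4.0 * 2154
  = 12924 m^3/day


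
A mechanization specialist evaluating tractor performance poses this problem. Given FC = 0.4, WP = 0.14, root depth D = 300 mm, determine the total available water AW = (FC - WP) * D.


AW = (FC - WP) * D
   = (0.4 - 0.14) * 300
   = 0.26 * 300
   = 78 mm


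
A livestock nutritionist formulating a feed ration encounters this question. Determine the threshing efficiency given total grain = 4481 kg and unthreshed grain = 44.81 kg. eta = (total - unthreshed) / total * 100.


eta = (total - unthreshed) / total * 100
    = (4481 - 44.81) / 4481 * 100
    = 4436.19 / 4481 * 100
    = 99%


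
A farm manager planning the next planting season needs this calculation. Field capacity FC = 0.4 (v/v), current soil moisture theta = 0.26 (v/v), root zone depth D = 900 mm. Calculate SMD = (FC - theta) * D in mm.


SMD = (FC - theta) * D
    = (0.4 - 0.26) * 900
    = 0.140 * 900
    = 126 mm


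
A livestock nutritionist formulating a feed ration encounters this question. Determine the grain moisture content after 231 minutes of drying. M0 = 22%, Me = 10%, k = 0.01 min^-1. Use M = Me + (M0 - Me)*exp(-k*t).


M = Me + (M0 - Me) * e^(-k*t)
  = 10 + (22 - 10) * e^(-0.01*231)
  = 10 + 12 * e^(-2.310)
  = 10 + 12 * 0.09926
  = 10 + 1.1911
  = 11.19%


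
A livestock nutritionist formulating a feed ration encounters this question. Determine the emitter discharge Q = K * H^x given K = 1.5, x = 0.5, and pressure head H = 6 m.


Q = K * H^x
  = 1.5 * 6^0.5
  = 1.5 * 2.4495
  = 3.67 L/h


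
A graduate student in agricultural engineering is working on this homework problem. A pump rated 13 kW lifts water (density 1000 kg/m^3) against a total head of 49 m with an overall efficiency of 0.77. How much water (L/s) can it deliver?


Q = (P * 1000 * eta) / (rho * g * H)
  = (13 * 1000 * 0.77) / (1000 * 9.81 * 49)
  = 10010 / 480690
  = 0.02082 m^3/s = 20.82 L/s


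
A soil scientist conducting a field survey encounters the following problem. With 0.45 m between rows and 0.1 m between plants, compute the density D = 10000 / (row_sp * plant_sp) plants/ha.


D = 10000 / (row_sp * plant_sp)
  = 10000 / (0.45 * 0.1)
  = 10000 / 0.0450
  = 222222.22 plants/ha


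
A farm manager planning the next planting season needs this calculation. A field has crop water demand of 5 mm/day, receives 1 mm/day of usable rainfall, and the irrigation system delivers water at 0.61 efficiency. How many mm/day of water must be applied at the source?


IWR = (ETc - Pe) / Ea
    = (5 - 1) / 0.61
    = 4 / 0.61
    = 6.56 mm/day


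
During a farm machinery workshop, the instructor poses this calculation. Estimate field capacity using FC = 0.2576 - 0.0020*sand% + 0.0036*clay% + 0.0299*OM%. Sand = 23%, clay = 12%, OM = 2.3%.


FC = 0.2576 - 0.0020*23 + 0.0036*12 + 0.0299*2.3
   = 0.2576 - 0.0460 + 0.0432 + 0.0688
   = 0.3236


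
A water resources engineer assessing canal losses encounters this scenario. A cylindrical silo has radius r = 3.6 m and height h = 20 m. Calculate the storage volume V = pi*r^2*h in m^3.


V = pi * r^2 * h
  = pi * 3.6^2 * 20
  = pi * 12.96 * 20
  = 814.30 m^3


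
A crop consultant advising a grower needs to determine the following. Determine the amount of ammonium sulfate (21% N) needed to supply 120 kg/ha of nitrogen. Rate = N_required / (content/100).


Rate = N_required / (N_content / 100)
     = 120 / (21 / 100)
     = 120 / 0.21
     = 571.43 kg/ha


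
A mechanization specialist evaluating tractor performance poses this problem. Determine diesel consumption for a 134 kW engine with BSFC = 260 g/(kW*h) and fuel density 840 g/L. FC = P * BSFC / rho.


FC = P * BSFC / rho_fuel
   = 134 * 260 / 840
   = 34840 / 840
   = 41.48 L/h


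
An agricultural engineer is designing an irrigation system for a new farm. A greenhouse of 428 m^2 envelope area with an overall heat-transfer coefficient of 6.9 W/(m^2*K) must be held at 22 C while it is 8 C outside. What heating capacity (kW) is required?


dT = 22 - (8) = 14 K
Q = U * A * dT
  = 6.9 * 428 * 14
  = 41344.80 W = 41.34 kW


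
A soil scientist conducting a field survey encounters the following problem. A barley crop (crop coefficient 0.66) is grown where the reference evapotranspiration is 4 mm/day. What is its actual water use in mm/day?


ETc = Kc * ET0
    = 0.66 * 4
    = 2.64 mm/day


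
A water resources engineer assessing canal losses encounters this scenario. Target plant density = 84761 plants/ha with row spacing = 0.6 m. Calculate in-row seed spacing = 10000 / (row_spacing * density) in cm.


spacing = 10000 / (row_sp * density)
        = 10000 / (0.6 * 84761)
        = 10000 / 50856.60
        = 0.19663 m = 19.66 cm


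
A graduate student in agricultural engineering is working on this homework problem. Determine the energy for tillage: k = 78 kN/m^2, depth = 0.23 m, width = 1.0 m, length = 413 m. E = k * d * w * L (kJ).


E = k * d * w * L
  = 78 * 0.23 * 1.0 * 413
  = 7409.22 kJ


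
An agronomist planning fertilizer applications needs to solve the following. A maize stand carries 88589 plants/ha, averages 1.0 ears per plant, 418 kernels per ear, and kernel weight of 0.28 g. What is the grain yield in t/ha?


Y = density * ears * kernels * kw
  = 88589 * 1.0 * 418 * 0.28 g/ha
  = 10368456.56 g/ha
  = 10368.46 kg/ha = 10.37 t/ha


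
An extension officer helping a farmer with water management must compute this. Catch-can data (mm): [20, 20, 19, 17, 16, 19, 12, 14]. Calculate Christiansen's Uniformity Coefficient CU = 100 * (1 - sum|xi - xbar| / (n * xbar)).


xbar = 137 / 8 = 17.125
sum|xi - xbar| = 19
CU = 100 * (1 - 19 / (8 * 17.125))
   = 100 * (1 - 0.1387)
   = 86.13%


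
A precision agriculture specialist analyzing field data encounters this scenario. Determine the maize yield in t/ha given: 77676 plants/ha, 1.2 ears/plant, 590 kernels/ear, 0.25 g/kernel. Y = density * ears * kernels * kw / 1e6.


Y = density * ears * kernels * kw
  = 77676 * 1.2 * 590 * 0.25 g/ha
  = 13748652 g/ha
  = 13748.65 kg/ha = 13.75 t/ha
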